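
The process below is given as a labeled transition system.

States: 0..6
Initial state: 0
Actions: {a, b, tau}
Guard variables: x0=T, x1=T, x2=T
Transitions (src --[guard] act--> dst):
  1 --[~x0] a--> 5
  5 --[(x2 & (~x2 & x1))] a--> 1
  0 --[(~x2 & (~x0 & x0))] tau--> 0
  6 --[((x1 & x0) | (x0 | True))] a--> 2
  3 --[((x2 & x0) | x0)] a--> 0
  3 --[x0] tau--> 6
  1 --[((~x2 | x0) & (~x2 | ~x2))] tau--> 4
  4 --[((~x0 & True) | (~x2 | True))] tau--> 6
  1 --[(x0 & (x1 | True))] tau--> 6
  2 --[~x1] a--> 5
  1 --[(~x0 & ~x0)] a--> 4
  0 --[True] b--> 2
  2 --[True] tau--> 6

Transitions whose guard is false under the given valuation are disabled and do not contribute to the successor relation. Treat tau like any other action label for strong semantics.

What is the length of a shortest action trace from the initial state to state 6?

Answer: 2

Trace:
Layered search for 6:
  Layer 0: {0}
  Layer 1: {2}
  Layer 2: {6}
6 enters at depth 2; path b·tau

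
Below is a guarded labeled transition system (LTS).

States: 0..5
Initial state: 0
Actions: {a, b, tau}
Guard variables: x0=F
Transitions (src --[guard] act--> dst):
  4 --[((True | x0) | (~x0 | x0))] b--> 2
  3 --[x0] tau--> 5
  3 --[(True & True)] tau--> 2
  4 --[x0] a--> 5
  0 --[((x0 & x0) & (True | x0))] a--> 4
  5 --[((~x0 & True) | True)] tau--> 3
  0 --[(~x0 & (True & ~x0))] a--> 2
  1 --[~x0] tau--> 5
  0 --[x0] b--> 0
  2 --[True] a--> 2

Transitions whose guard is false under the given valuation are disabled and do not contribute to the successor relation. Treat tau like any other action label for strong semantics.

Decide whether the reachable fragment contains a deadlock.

Reach set: {0,2}
  0: a→2  [deg 1]
  2: a→2  [deg 1]

Answer: DEADLOCK-FREE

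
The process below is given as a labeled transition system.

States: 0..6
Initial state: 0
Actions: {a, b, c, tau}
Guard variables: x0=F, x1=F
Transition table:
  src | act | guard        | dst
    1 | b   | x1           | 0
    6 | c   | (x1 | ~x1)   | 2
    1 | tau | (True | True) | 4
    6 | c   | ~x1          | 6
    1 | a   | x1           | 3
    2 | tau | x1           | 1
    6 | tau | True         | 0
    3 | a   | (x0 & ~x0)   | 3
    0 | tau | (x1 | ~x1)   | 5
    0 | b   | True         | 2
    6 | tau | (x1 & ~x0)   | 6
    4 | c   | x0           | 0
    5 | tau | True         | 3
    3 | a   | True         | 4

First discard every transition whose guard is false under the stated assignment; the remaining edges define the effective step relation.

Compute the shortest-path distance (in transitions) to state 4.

Answer: 3

Trace:
Layered search for 4:
  L0 = {0}
  L1 = {2,5}
  L2 = {3}
  L3 = {4}
first hit 4 at d=3 via tau·tau·a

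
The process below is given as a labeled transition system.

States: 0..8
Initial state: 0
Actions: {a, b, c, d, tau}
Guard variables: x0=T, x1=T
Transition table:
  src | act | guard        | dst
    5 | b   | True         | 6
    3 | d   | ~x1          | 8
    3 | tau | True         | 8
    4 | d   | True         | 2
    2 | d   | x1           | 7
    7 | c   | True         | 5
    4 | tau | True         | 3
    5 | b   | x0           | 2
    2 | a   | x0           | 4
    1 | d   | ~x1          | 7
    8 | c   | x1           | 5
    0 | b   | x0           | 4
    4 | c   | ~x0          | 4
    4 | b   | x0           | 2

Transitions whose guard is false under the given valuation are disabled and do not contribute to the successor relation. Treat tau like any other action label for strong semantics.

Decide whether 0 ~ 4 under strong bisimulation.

Answer: NOT BISIMILAR

Trace:
Compute ~ classes (split until stable):
  round 0: {{0,1,2,3,4,5,6,7,8}}
  round 1: {{0,5},{1,6},{2},{3},{4},{7,8}}
  round 2: {{0},{1,6},{2},{3},{4},{5},{7,8}}
7 equivalence class(es) (converged in 3)
[0]={0}  [4]={4}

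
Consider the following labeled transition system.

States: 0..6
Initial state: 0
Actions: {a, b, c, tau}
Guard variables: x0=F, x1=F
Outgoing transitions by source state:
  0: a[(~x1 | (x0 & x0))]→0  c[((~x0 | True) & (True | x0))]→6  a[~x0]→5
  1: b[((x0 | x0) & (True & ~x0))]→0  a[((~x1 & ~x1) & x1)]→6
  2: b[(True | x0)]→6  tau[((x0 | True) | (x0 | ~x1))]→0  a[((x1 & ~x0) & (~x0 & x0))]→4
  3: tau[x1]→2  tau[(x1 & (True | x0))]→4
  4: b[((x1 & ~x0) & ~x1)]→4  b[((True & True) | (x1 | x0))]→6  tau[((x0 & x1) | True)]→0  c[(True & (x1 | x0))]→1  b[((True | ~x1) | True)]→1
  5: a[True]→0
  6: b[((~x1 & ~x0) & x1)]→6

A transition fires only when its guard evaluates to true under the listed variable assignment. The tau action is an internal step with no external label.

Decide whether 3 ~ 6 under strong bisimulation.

Refine partition for ~:
  P[0] = {{0,1,2,3,4,5,6}}
  P[1] = {{0},{1,3,6},{2,4},{5}}
stable after 2 split(s): 4 block(s)
class of 3: {1,3,6}; class of 6: {1,3,6}

Answer: BISIMILAR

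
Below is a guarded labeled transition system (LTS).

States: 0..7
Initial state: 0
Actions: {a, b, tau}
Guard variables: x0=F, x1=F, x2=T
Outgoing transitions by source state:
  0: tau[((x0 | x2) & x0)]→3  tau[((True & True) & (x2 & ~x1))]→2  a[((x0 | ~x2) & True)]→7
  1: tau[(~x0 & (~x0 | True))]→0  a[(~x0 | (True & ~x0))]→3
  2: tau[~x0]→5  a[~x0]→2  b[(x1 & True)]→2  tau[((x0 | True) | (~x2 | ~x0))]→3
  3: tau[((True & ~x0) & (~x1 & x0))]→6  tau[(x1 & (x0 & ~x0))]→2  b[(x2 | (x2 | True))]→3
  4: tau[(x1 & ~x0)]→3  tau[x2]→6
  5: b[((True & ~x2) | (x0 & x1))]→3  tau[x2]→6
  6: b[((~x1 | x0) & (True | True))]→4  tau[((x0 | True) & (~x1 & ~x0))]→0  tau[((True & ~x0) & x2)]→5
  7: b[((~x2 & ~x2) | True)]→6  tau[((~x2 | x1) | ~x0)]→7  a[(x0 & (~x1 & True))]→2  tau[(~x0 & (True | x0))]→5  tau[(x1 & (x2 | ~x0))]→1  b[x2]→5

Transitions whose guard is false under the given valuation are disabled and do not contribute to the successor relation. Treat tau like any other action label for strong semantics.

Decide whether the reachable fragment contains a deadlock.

Answer: DEADLOCK-FREE

Analysis:
Reachable = {0,2,3,4,5,6}
  0: tau→2  [1 out]
  2: a→2  tau→3  tau→5  [3 out]
  3: b→3  [1 out]
  4: tau→6  [1 out]
  5: tau→6  [1 out]
  6: b→4  tau→0  tau→5  [3 out]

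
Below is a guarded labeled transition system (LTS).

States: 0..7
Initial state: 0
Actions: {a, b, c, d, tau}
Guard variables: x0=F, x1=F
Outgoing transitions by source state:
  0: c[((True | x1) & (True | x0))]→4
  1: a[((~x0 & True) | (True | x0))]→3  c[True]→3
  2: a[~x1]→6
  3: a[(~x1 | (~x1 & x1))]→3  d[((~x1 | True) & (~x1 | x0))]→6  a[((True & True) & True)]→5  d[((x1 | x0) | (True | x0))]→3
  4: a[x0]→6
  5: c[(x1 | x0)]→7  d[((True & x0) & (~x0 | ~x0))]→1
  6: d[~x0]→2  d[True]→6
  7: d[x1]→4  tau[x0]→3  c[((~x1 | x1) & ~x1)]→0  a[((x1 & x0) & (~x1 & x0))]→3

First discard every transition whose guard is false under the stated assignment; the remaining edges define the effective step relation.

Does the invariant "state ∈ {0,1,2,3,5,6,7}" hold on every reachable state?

Safe = {0,1,2,3,5,6,7}
R = {0,4}
  0: ok
  4: outside
witness against invariant: c → 4

Answer: INVARIANT VIOLATED at state 4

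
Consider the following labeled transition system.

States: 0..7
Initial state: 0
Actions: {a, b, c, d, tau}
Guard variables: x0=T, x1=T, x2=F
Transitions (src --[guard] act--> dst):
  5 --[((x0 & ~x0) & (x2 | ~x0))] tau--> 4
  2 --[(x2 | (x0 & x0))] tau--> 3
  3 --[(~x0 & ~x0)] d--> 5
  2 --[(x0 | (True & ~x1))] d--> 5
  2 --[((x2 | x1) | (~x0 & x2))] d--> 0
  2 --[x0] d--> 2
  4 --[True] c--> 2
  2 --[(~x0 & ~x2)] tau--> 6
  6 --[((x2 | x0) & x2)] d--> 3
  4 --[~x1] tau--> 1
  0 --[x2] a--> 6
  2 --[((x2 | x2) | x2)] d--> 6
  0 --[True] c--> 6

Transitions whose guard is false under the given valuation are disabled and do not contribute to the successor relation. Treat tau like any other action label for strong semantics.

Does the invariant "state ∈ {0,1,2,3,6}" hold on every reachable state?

Answer: INVARIANT HOLDS

Trace:
Safe = {0,1,2,3,6}
Reachable = {0,6}
  0: ✓
  6: ✓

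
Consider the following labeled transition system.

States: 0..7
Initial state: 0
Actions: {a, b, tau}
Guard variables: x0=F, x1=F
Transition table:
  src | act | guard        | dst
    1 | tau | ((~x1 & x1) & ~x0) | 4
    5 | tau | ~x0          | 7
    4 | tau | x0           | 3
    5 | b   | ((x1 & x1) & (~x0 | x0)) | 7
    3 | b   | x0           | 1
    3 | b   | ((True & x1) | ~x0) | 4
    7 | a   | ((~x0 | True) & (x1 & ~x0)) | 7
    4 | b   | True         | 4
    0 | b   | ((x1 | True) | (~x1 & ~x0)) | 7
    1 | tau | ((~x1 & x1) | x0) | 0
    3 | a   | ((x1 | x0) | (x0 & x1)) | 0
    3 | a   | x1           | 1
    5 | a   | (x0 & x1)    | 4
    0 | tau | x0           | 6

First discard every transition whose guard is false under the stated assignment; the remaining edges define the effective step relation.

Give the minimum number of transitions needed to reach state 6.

BFS to 6:
  L0 = {0}
  L1 = {7}
6 never appears.

Answer: UNREACHABLE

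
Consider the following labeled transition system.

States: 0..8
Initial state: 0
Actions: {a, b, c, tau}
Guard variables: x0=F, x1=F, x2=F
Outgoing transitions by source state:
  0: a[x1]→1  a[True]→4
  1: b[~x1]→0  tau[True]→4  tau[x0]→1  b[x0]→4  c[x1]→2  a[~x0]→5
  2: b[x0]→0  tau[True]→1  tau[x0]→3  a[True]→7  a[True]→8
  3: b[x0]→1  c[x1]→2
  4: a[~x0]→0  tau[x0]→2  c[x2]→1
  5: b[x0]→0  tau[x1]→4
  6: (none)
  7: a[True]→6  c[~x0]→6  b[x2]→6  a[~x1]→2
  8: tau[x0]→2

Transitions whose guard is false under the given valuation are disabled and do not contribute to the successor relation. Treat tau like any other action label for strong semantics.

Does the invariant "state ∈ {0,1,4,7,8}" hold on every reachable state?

Safe = {0,1,4,7,8}
Reach set: {0,4}
  0: safe
  4: safe

Answer: INVARIANT HOLDS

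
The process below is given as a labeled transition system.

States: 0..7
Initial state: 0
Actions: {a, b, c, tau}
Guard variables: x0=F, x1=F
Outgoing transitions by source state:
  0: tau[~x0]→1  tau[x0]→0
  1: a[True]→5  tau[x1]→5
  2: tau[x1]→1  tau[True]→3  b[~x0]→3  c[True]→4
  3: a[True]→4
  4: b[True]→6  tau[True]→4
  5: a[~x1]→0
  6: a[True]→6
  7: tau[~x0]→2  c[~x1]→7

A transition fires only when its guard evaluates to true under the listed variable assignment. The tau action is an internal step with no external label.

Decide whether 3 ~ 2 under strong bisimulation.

Refine partition for ~:
  π0 = {{0,1,2,3,4,5,6,7}}
  π1 = {{0},{1,3,5,6},{2},{4},{7}}
  π2 = {{0},{1,6},{2},{3},{4},{5},{7}}
  π3 = {{0},{1},{2},{3},{4},{5},{6},{7}}
Fixed point at round 4; 8 class(es).
class of 3: {3}; class of 2: {2}

Answer: NOT BISIMILAR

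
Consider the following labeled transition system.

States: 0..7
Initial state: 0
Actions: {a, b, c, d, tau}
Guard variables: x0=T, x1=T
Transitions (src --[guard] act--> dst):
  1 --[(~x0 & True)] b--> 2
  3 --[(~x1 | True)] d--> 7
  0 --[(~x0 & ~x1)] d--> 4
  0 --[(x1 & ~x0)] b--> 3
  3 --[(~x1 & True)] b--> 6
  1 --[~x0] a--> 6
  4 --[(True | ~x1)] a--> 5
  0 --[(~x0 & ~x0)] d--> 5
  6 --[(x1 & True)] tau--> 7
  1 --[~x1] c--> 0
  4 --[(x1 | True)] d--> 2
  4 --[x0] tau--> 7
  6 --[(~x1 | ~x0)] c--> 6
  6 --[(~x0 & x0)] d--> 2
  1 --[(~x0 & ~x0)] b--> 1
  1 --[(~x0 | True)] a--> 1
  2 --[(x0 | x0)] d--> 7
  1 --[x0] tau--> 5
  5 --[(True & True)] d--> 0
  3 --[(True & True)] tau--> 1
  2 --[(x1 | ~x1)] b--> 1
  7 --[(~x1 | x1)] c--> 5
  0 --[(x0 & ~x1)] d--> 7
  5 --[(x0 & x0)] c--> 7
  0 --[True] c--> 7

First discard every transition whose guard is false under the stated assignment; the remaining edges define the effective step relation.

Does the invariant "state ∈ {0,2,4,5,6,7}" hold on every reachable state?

Allowed set {0,2,4,5,6,7}
Reachable = {0,5,7}
  0: ok
  5: ok
  7: ok

Answer: INVARIANT HOLDS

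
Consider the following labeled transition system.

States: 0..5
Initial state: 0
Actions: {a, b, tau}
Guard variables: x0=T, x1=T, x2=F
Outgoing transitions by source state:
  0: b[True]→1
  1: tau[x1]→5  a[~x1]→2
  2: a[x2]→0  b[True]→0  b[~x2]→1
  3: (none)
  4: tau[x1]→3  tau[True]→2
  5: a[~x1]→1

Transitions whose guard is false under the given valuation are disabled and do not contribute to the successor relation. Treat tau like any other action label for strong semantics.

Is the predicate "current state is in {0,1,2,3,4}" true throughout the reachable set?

Answer: INVARIANT VIOLATED at state 5

Working:
Safe = {0,1,2,3,4}
Reach set: {0,1,5}
  0: ok
  1: ok
  5: outside
reach 5 via b·tau — violates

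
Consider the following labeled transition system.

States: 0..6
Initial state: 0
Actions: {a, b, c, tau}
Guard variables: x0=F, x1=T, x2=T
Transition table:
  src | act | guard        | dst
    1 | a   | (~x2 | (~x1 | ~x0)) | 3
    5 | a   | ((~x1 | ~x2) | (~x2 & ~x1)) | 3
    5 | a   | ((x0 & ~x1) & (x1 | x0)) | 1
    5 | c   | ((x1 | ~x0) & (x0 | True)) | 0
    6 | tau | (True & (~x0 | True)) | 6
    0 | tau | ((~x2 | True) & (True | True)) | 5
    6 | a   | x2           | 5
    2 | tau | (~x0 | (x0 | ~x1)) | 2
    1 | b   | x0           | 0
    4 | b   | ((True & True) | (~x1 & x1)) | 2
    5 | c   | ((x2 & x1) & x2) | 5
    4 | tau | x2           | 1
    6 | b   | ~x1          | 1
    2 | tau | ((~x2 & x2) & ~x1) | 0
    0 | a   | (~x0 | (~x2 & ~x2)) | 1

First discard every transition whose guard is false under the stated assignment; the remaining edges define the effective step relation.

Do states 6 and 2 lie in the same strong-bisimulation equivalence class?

Refine partition for ~:
  P[0] = {{0,1,2,3,4,5,6}}
  P[1] = {{0,6},{1},{2},{3},{4},{5}}
  P[2] = {{0},{1},{2},{3},{4},{5},{6}}
Fixed point at round 3; 7 class(es).
[6]={6}  [2]={2}

Answer: NOT BISIMILAR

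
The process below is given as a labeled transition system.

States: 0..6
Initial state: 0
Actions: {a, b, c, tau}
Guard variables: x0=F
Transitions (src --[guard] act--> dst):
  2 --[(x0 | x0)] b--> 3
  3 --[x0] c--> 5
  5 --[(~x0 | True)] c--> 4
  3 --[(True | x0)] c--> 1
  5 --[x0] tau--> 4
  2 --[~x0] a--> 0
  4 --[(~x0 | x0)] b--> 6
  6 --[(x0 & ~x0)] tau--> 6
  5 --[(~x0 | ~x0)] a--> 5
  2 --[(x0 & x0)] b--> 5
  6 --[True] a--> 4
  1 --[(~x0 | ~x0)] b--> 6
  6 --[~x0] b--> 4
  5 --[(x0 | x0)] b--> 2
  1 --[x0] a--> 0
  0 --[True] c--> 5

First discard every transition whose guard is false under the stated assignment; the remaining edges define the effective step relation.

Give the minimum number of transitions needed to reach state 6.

BFS to 6:
  depth 0: {0}
  depth 1: {5}
  depth 2: {4}
  depth 3: {6}
first hit 6 at d=3 via c·c·b

Answer: 3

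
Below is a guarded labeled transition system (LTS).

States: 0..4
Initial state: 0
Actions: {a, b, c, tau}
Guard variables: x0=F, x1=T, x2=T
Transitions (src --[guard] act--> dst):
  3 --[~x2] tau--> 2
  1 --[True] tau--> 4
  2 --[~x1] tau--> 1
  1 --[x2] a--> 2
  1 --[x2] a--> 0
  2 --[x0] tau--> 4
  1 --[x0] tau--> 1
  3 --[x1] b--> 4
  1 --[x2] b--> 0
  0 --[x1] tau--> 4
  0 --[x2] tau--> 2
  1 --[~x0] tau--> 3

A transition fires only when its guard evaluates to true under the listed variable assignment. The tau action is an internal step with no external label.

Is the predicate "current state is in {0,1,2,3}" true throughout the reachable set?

Allowed set {0,1,2,3}
Reach set: {0,2,4}
  0: safe
  2: safe
  4: VIOLATES
witness against invariant: tau → 4

Answer: INVARIANT VIOLATED at state 4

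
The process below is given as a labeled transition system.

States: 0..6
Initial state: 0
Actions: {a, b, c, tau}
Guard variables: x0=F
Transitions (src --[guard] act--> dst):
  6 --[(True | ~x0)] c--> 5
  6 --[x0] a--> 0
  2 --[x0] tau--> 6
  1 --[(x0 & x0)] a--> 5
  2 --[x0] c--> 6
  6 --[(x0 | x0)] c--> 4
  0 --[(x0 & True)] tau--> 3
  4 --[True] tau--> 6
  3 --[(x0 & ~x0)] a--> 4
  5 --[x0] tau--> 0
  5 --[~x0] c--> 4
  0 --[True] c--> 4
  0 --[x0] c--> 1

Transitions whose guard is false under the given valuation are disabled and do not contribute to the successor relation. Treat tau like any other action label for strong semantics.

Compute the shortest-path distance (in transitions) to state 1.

Breadth-first toward 1:
  depth 0: {0}
  depth 1: {4}
  depth 2: {6}
  depth 3: {5}
1 never appears.

Answer: UNREACHABLE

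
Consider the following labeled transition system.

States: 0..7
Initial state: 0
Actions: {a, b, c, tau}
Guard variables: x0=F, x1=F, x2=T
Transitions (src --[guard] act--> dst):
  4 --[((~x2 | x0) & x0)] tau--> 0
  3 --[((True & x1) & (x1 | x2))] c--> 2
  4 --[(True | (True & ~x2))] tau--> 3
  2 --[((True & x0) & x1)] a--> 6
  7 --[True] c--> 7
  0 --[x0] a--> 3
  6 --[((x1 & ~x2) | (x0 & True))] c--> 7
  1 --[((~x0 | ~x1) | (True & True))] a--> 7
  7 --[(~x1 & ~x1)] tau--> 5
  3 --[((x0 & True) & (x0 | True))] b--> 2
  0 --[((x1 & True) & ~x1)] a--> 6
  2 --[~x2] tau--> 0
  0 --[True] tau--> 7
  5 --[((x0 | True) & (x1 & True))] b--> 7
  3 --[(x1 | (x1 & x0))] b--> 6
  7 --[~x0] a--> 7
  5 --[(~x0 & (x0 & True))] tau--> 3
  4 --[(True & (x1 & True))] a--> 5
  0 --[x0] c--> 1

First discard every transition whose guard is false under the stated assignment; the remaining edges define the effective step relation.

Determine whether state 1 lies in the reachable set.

Answer: UNREACHABLE

Analysis:
Guard filter leaves 6 enabled edge(s).
Layer 0: {0}
Layer 1: {7}  cumulative {0,7}
Layer 2: {5}  cumulative {0,5,7}
R = {0,5,7}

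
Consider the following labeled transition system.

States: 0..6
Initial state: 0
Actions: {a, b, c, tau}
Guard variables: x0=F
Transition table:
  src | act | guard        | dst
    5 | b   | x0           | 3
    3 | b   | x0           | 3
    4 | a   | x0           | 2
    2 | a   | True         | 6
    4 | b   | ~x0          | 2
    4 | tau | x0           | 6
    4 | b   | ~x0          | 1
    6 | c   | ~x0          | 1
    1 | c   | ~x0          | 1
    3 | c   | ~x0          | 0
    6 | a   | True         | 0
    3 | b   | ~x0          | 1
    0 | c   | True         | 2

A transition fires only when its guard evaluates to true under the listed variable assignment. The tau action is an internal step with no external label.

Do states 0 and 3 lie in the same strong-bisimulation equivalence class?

Answer: NOT BISIMILAR

Trace:
Compute ~ classes (split until stable):
  π0 = {{0,1,2,3,4,5,6}}
  π1 = {{0,1},{2},{3},{4},{5},{6}}
  π2 = {{0},{1},{2},{3},{4},{5},{6}}
Fixed point at round 3; 7 class(es).
class of 0: {0}; class of 3: {3}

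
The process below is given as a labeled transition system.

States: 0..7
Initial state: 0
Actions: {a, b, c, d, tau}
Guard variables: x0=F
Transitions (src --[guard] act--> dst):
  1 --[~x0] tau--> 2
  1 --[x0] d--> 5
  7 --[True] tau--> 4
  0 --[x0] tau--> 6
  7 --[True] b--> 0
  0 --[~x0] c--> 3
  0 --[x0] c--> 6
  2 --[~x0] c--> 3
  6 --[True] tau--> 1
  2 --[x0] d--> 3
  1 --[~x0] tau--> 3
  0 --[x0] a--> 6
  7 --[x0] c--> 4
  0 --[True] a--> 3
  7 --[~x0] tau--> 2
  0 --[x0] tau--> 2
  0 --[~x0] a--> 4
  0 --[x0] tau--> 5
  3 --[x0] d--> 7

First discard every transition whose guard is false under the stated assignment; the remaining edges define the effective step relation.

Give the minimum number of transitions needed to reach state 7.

Answer: UNREACHABLE

Working:
Breadth-first toward 7:
  Layer 0: {0}
  Layer 1: {3,4}
7 never appears.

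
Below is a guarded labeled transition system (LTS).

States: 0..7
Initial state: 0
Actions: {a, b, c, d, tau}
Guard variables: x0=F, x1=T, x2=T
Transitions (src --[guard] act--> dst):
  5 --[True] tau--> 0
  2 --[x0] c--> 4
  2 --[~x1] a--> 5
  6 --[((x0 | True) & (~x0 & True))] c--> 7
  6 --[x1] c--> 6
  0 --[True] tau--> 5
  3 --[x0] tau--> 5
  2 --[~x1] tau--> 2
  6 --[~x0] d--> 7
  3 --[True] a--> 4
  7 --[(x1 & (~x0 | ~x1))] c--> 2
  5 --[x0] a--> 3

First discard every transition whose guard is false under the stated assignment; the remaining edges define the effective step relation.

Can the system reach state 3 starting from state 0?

Guard filter leaves 7 enabled edge(s).
L0 = {0}
L1 = {5}  now seen {0,5}
Reach set: {0,5}

Answer: UNREACHABLE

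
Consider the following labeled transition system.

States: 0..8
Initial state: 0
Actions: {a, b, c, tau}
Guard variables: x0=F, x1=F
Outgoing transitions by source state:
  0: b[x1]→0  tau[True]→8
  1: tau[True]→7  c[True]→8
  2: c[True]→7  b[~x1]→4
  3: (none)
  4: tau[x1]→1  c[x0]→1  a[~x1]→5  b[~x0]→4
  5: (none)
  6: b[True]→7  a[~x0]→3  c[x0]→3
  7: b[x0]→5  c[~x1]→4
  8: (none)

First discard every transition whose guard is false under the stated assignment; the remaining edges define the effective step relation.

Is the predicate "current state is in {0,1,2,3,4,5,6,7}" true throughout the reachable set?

Inv-set: {0,1,2,3,4,5,6,7}
Reach set: {0,8}
  0: ok
  8: outside
counterexample path to 8: tau

Answer: INVARIANT VIOLATED at state 8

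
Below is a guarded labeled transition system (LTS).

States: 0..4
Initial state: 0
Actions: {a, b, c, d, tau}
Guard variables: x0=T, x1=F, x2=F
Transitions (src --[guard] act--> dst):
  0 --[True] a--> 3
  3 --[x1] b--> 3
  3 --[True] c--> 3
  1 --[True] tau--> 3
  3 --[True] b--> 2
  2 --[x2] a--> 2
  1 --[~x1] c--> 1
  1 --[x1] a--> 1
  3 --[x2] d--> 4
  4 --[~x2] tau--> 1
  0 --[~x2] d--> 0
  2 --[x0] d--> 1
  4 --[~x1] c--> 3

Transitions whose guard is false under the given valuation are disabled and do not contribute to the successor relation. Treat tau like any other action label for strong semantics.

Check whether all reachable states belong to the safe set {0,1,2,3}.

Answer: INVARIANT HOLDS

Trace:
Inv-set: {0,1,2,3}
R = {0,1,2,3}
  0: ok
  1: ok
  2: ok
  3: ok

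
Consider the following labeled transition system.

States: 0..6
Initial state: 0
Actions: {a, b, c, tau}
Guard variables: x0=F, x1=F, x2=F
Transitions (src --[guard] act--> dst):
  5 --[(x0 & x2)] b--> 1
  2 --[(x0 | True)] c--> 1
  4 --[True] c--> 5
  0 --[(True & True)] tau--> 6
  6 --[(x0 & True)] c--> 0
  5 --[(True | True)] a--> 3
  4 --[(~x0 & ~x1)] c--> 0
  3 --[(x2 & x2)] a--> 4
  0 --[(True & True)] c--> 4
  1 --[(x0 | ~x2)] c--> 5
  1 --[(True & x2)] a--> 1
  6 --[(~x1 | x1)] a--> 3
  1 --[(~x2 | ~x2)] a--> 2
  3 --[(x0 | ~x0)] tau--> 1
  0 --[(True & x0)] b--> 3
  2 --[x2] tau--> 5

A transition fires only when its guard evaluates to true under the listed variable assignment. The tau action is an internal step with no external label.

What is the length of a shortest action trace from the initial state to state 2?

Answer: 4

Working:
Layered search for 2:
  Layer 0: {0}
  Layer 1: {4,6}
  Layer 2: {3,5}
  Layer 3: {1}
  Layer 4: {2}
first hit 2 at d=4 via tau·a·tau·a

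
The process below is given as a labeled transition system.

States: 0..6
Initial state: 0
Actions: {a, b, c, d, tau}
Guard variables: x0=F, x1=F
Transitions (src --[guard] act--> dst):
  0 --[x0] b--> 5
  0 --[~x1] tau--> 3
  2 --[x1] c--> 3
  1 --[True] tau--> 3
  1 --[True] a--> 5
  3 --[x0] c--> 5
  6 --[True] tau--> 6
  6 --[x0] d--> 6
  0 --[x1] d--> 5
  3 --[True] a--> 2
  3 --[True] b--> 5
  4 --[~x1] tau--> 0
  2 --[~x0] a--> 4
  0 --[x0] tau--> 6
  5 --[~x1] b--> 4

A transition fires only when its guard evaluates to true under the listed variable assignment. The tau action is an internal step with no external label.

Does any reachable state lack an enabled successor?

Answer: DEADLOCK-FREE

Analysis:
R = {0,2,3,4,5}
  0: tau→3  [1 exit(s)]
  2: a→4  [1 exit(s)]
  3: a→2  b→5  [2 exit(s)]
  4: tau→0  [1 exit(s)]
  5: b→4  [1 exit(s)]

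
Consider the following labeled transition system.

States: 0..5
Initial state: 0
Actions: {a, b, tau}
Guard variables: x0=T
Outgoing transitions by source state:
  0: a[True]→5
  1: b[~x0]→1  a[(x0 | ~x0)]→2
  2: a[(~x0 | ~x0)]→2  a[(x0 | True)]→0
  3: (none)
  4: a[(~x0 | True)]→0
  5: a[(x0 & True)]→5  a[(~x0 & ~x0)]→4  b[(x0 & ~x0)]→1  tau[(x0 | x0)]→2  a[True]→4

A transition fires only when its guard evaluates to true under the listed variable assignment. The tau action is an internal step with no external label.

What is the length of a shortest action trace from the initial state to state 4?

Layered search for 4:
  Layer 0: {0}
  Layer 1: {5}
  Layer 2: {2,4}
4 enters at depth 2; path a·a

Answer: 2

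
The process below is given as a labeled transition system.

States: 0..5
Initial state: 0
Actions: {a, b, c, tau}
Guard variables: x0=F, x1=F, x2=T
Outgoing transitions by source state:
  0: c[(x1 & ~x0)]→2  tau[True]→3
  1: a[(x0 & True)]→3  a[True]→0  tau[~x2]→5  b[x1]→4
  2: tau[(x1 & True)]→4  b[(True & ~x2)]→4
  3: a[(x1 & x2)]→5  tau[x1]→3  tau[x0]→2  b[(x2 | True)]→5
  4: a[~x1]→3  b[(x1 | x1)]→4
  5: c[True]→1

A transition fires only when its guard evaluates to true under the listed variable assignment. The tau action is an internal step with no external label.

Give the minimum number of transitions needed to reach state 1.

Answer: 3

Working:
BFS to 1:
  depth 0: {0}
  depth 1: {3}
  depth 2: {5}
  depth 3: {1}
first hit 1 at d=3 via tau·b·c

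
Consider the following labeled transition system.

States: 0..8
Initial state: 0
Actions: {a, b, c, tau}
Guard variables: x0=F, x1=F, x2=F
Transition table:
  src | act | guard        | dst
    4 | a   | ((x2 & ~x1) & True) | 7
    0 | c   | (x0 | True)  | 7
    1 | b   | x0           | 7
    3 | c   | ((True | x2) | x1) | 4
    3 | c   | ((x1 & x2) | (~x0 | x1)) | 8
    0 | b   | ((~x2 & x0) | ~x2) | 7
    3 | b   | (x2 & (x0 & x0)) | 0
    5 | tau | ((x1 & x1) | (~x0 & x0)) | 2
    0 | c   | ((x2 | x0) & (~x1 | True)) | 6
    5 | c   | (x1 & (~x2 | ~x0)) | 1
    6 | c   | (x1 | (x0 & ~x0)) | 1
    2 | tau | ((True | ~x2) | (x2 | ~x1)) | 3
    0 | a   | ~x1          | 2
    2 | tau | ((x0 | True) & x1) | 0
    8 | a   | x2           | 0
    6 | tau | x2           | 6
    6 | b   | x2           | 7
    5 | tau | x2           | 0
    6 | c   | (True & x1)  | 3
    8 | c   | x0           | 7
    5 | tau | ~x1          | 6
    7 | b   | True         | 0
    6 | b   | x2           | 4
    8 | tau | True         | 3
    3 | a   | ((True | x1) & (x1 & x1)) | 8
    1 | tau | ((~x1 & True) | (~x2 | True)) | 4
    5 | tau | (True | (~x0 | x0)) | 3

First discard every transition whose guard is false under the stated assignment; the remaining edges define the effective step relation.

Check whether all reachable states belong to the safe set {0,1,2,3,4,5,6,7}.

Answer: INVARIANT VIOLATED at state 8

Trace:
Safe = {0,1,2,3,4,5,6,7}
R = {0,2,3,4,7,8}
  0: ok
  2: ok
  3: ok
  4: ok
  7: ok
  8: ✗ unsafe
witness against invariant: a·tau·c → 8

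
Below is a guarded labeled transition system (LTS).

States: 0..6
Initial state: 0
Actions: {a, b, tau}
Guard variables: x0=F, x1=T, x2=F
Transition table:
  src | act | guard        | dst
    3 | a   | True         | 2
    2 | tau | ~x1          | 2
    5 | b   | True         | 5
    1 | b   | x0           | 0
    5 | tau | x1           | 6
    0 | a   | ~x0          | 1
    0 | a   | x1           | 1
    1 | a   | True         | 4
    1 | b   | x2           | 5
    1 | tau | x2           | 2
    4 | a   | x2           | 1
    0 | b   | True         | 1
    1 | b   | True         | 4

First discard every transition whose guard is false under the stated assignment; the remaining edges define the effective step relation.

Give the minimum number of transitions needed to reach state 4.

Answer: 2

Analysis:
Layered search for 4:
  depth 0: {0}
  depth 1: {1}
  depth 2: {4}
first hit 4 at d=2 via a·a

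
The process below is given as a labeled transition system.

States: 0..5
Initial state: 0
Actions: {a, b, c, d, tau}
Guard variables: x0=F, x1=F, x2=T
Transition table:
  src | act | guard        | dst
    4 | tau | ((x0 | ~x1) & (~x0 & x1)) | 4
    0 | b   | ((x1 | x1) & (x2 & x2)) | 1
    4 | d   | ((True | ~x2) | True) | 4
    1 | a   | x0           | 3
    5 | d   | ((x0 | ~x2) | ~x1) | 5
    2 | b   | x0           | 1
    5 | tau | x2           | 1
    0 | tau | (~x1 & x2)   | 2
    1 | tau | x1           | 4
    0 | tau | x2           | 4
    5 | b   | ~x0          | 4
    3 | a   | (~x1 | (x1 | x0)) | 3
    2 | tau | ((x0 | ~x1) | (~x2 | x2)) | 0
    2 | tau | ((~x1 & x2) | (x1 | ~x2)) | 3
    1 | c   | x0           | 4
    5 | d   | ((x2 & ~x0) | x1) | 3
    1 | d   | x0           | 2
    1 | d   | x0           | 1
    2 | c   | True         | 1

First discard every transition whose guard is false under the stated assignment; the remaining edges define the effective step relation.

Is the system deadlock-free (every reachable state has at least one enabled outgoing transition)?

Reachable = {0,1,2,3,4}
  0: tau→2  tau→4  [deg 2]
  1: ∅  [deadlock]
  2: c→1  tau→0  tau→3  [deg 3]
  3: a→3  [deg 1]
  4: d→4  [deg 1]
trace reaching 1: tau·c

Answer: DEADLOCK at state 1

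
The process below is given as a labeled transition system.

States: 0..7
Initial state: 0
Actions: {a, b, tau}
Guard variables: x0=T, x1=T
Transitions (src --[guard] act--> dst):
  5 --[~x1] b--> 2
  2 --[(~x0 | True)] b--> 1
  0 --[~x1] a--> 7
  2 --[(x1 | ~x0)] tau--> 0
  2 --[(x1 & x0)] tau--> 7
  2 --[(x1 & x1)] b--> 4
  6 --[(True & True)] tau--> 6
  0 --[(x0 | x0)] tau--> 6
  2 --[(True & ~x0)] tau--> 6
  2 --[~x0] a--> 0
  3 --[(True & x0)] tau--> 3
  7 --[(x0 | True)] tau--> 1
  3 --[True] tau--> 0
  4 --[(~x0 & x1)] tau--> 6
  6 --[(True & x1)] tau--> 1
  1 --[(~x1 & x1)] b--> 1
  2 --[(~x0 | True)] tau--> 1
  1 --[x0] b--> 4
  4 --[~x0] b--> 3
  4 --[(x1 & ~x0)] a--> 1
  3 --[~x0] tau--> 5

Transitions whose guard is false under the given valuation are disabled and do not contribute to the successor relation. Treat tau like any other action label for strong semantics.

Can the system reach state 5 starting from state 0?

Guard filter leaves 12 enabled edge(s).
Layer 0: {0}
Layer 1: {6}  now seen {0,6}
Layer 2: {1}  now seen {0,1,6}
Layer 3: {4}  now seen {0,1,4,6}
Reach set: {0,1,4,6}

Answer: UNREACHABLE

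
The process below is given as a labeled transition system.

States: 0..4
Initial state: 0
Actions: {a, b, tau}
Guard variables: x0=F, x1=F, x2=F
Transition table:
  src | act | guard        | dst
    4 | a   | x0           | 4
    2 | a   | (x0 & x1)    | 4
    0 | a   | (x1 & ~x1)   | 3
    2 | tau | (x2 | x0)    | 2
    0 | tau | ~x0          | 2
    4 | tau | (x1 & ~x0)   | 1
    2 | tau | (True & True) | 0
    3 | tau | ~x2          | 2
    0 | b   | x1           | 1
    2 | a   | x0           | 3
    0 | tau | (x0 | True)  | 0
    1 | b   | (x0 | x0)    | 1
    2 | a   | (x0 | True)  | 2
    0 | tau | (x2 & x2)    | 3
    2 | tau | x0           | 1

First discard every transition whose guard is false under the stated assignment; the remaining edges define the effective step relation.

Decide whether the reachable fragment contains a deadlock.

Answer: DEADLOCK-FREE

Trace:
Reach set: {0,2}
  0: tau→0  tau→2  [2 exit(s)]
  2: a→2  tau→0  [2 exit(s)]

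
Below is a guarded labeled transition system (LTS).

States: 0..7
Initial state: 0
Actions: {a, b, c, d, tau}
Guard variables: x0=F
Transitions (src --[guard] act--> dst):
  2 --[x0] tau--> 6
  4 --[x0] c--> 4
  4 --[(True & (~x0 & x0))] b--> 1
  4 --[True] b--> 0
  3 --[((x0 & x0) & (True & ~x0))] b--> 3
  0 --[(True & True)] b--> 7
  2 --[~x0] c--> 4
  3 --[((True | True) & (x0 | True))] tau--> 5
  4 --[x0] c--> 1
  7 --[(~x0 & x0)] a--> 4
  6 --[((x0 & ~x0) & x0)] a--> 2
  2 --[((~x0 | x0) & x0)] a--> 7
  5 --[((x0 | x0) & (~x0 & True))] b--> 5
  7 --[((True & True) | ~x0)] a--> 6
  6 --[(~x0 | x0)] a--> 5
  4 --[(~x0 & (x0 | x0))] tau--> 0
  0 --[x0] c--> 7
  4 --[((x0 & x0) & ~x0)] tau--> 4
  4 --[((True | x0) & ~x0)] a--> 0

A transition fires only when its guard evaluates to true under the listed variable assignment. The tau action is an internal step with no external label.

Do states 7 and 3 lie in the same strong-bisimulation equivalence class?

Answer: NOT BISIMILAR

Working:
Bisimulation quotient by refinement:
  π0 = {{0,1,2,3,4,5,6,7}}
  π1 = {{0},{1,5},{2},{3},{4},{6,7}}
  π2 = {{0},{1,5},{2},{3},{4},{6},{7}}
stable after 3 split(s): 7 block(s)
class of 7: {7}; class of 3: {3}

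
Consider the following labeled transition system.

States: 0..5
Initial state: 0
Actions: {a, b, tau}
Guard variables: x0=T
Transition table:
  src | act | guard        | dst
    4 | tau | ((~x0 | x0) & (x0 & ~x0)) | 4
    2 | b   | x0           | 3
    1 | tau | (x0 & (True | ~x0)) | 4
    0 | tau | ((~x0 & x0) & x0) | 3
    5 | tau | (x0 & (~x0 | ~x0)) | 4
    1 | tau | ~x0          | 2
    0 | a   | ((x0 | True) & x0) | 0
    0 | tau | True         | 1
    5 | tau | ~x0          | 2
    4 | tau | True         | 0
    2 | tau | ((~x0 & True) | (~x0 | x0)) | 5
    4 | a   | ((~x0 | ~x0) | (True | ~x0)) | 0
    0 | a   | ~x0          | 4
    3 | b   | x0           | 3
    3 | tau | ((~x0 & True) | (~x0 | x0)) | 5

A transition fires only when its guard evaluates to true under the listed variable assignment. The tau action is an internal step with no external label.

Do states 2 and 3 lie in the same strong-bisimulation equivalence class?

Answer: BISIMILAR

Trace:
Refine partition for ~:
  P[0] = {{0,1,2,3,4,5}}
  P[1] = {{0,4},{1},{2,3},{5}}
  P[2] = {{0},{1},{2,3},{4},{5}}
Fixed point at round 3; 5 class(es).
[2]={2,3}  [3]={2,3}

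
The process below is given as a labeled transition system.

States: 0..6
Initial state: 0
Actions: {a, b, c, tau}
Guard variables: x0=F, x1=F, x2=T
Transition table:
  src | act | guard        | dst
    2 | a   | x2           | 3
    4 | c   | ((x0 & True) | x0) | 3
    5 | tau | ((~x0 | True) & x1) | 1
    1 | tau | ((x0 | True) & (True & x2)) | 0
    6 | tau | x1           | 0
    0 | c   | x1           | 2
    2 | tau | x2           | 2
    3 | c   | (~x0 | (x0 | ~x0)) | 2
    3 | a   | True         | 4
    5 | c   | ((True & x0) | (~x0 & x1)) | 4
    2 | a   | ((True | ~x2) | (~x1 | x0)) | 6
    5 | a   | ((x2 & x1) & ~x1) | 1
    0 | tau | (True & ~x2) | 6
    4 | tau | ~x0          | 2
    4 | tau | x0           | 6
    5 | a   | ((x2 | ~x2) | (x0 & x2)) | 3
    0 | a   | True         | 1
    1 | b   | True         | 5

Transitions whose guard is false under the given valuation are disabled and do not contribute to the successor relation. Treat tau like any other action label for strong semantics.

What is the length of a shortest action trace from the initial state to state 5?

Answer: 2

Analysis:
BFS to 5:
  Layer 0: {0}
  Layer 1: {1}
  Layer 2: {5}
first hit 5 at d=2 via a·b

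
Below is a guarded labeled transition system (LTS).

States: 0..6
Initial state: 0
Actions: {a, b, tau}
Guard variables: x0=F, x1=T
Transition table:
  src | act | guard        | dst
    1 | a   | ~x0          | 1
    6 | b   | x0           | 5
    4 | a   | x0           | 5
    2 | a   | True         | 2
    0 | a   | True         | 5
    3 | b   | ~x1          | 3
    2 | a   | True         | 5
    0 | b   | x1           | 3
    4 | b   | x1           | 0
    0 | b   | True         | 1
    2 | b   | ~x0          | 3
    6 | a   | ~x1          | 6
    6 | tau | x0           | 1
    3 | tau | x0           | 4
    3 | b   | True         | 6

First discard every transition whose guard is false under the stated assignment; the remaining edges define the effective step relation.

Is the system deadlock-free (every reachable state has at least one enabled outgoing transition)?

Answer: DEADLOCK at state 5

Trace:
R = {0,1,3,5,6}
  0: a→5  b→1  b→3  [deg 3]
  1: a→1  [deg 1]
  3: b→6  [deg 1]
  5: ∅  [STUCK]
  6: ∅  [STUCK]
witness 5: a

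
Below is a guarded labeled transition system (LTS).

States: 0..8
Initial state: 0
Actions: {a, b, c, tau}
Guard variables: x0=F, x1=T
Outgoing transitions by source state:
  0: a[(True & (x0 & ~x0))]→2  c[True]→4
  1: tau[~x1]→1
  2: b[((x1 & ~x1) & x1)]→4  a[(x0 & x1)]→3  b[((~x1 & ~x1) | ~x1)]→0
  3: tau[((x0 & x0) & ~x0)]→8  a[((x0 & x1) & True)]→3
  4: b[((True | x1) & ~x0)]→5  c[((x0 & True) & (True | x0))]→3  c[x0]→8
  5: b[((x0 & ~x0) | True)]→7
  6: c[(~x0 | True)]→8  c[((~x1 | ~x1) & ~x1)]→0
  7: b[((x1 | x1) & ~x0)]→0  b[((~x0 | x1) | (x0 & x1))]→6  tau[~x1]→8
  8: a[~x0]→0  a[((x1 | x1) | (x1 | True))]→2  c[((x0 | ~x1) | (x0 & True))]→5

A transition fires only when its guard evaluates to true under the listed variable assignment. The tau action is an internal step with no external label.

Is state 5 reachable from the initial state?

Answer: REACHABLE

Analysis:
8 transition(s) survive guard evaluation.
L0 = {0}
L1 = {4}  cumulative {0,4}
L2 = {5}  cumulative {0,4,5}
L3 = {7}  cumulative {0,4,5,7}
L4 = {6}  cumulative {0,4,5,6,7}
L5 = {8}  cumulative {0,4,5,6,7,8}
L6 = {2}  cumulative {0,2,4,5,6,7,8}
R = {0,2,4,5,6,7,8}
witness 5: c·b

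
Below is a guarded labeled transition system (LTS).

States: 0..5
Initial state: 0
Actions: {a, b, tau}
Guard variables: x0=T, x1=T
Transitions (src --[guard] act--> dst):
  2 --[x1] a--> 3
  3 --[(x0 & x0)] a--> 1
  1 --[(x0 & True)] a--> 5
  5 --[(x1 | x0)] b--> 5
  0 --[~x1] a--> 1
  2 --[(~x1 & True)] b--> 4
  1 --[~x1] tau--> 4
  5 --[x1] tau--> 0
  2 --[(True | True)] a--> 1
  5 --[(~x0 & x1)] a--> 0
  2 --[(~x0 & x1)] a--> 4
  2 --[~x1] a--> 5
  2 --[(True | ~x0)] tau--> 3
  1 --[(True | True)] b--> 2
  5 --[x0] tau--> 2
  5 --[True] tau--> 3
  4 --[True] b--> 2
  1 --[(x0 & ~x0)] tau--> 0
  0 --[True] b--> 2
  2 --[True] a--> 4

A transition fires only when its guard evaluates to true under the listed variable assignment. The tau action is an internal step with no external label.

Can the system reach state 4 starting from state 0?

Answer: REACHABLE

Trace:
Guard filter leaves 13 enabled edge(s).
L0 = {0}
L1 = {2}  total {0,2}
L2 = {1,3,4}  total {0,1,2,3,4}
L3 = {5}  total {0,1,2,3,4,5}
Reachable = {0,1,2,3,4,5}
Path to 4: b·a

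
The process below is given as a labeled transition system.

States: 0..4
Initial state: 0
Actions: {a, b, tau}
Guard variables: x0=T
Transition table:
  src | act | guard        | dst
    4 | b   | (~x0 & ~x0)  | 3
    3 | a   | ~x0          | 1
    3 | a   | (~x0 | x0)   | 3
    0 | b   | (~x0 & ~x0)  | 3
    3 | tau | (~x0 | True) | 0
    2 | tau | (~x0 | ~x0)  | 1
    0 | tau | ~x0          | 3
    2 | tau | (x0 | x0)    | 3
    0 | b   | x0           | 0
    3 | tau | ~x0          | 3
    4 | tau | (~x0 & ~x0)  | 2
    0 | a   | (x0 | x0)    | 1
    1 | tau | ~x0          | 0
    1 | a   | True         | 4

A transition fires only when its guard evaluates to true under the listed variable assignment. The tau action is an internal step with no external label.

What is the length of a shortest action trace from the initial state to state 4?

Layered search for 4:
  Layer 0: {0}
  Layer 1: {1}
  Layer 2: {4}
depth(4)=2, e.g. a·a

Answer: 2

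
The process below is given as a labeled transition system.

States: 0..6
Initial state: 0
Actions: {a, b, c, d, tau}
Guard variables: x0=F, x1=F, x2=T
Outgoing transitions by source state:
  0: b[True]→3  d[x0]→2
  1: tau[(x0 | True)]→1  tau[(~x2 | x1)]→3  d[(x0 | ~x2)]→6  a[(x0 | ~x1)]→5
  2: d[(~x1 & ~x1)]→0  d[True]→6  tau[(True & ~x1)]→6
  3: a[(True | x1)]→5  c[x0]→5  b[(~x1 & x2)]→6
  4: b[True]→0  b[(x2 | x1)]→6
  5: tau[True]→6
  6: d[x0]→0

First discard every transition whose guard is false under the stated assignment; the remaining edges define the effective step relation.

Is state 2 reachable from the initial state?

Guard filter leaves 11 enabled edge(s).
Layer 0: {0}
Layer 1: {3}  cumulative {0,3}
Layer 2: {5,6}  cumulative {0,3,5,6}
Reach set: {0,3,5,6}

Answer: UNREACHABLE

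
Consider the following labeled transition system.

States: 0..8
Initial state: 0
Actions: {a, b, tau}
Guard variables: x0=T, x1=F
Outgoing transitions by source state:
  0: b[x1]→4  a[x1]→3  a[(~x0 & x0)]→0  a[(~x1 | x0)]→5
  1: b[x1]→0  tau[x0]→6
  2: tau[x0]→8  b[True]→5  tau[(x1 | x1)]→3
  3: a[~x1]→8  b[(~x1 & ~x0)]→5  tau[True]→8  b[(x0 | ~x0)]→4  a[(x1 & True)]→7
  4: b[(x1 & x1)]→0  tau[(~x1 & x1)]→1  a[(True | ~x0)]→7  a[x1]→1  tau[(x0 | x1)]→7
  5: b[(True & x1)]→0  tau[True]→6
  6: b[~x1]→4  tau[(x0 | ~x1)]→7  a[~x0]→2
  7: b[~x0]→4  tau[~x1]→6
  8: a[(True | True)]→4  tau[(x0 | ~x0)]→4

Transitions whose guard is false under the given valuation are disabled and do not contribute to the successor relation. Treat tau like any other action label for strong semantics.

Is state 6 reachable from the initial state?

Answer: REACHABLE

Analysis:
Guard filter leaves 15 enabled edge(s).
Layer 0: {0}
Layer 1: {5}  cumulative {0,5}
Layer 2: {6}  cumulative {0,5,6}
Layer 3: {4,7}  cumulative {0,4,5,6,7}
Reachable = {0,4,5,6,7}
witness 6: a·tau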